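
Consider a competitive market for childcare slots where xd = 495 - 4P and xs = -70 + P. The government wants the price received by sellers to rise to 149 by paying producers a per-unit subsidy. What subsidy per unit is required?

Required subsidy s = 45 per unit

At a seller price of 149, quantity supplied is -70 + 1·149 = 79.
Buyers absorb 79 only when they pay Pb with 495 − 4·Pb = 79, i.e. Pb = 104.
s = Ps − Pb = 149 − 104 = 45.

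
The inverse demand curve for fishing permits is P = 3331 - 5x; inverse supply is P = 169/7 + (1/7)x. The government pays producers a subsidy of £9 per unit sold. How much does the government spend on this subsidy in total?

Pre-subsidy: 3331 - 5x = 169/7 + (1/7)x gives x* = 643 and P* = 116.
With the subsidy, sellers receive Ps = Pb + 9 for each unit, where Pb is the price buyers pay.
On the curves, Pb = 3331 - 5x and Ps = 169/7 + (1/7)x; the wedge Ps − Pb = 9 gives 169/7 + (1/7)x − (3331 - 5x) = 9, so x' = 644.75.
Then Pb = 3331 − 5·644.75 = 107.25 and Ps = 169/7 + (1/7)·644.75 = 116.25.
Government outlay = subsidy × quantity = 9 × 644.75 = 5802.75.

Government cost = £5802.75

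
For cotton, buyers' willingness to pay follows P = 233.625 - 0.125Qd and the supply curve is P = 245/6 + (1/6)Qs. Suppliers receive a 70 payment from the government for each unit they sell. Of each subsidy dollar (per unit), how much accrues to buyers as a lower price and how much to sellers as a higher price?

Pre-subsidy: 233.625 - 0.125Q = 245/6 + (1/6)Q gives Q* = 661 and P* = 151.
With the subsidy, sellers receive Ps = Pb + 70 for each unit, where Pb is the price buyers pay.
On the curves, Pb = 233.625 - 0.125Q and Ps = 245/6 + (1/6)Q; the wedge Ps − Pb = 70 gives 245/6 + (1/6)Q − (233.625 - 0.125Q) = 70, so Q' = 901.
Then Pb = 233.625 − 0.125·901 = 121 and Ps = 245/6 + (1/6)·901 = 191.
Buyers' price falls by P* − Pb = 151 − 121 = 30; sellers' price rises by Ps − P* = 191 − 151 = 40.

Buyers gain 30 per unit; sellers gain 40 per unit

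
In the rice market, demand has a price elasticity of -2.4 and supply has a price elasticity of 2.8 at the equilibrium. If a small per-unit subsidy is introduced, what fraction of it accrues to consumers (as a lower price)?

For a small subsidy around the equilibrium, the benefit split depends on the relative slopes, which at a point are proportional to the elasticities.
Buyer share = εs/(εs + |εd|) = 2.8/(2.8 + 2.4) = 7/13; seller share = |εd|/(εs + |εd|) = 6/13.

Consumer share = 7/13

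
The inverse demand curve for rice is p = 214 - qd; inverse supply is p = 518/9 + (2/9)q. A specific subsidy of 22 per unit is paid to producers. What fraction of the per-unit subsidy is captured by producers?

Producer share = 2/11

Pre-subsidy: 214 - q = 518/9 + (2/9)q gives q* = 128 and p* = 86.
With the subsidy, sellers receive ps = pb + 22 for each unit, where pb is the price buyers pay.
On the curves, pb = 214 - q and ps = 518/9 + (2/9)q; the wedge ps − pb = 22 gives 518/9 + (2/9)q − (214 - q) = 22, so q' = 146.
Then pb = 214 − 1·146 = 68 and ps = 518/9 + (2/9)·146 = 90.
Buyers' price falls by p* − pb = 86 − 68 = 18; sellers' price rises by ps − p* = 90 − 86 = 4.
So producers capture 4/22 = 2/11 of each unit of subsidy.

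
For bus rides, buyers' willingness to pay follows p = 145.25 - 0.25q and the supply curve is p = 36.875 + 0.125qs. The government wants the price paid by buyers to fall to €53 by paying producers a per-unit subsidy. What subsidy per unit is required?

At a buyer price of 53, quantity demanded is 581 − 4·53 = 369.
Sellers supply 369 only when they receive ps = 36.875 + 0.125·369 = 83.
s = ps − pb = 83 − 53 = 30.

Required subsidy s = €30 per unit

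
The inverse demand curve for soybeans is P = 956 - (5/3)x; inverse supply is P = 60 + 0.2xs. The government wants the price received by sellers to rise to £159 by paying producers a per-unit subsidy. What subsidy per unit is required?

At a seller price of 159, quantity supplied is -300 + 5·159 = 495.
Buyers absorb 495 only when they pay Pb = 956 − (5/3)·495 = 131.
s = Ps − Pb = 159 − 131 = 28.

Required subsidy s = £28 per unit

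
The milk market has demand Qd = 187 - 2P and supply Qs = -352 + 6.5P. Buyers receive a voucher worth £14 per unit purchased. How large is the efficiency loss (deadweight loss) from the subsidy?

Deadweight loss = 2548/17

Pre-subsidy: 187 - 2P = -352 + 6.5P gives P* = 1078/17, Q* = 1023/17.
With the rebate, buyers effectively pay Pb = Ps − 14, where Ps is the price sellers receive.
Demand in terms of Ps becomes Qd = 187 − 2(Ps − 14) = 215 - 2Ps. Setting this equal to supply: 215 - 2Ps = -352 + 6.5Ps, so Ps = 1134/17.
Buyers pay Pb = 1134/17 − 14 = 896/17; Q' = -352 + 6.5·(1134/17) = 1387/17.
The subsidy expands output by 1387/17 − 1023/17 = 364/17 past the efficient level; on those units the gap between marginal cost and willingness to pay runs from 0 up to 14.
DWL = ½ × 14 × 364/17 = 2548/17.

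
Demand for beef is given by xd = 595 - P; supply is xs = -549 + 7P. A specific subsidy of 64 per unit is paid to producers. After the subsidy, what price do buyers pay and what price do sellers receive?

Pre-subsidy: 595 - P = -549 + 7P gives P* = 143, x* = 452.
With the subsidy, sellers receive Ps = Pb + 64 for each unit, where Pb is the price buyers pay.
Supply in terms of Pb becomes xs = -549 + 7(Pb + 64) = -101 + 7Pb. Setting this equal to demand: 595 - Pb = -101 + 7Pb, so Pb = 87.
Sellers receive Ps = 87 + 64 = 151; x' = 595 − 1·87 = 508.

Buyers pay 87; sellers receive 151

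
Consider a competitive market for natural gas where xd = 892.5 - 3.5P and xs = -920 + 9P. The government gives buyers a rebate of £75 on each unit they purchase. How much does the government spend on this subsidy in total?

Pre-subsidy: 892.5 - 3.5P = -920 + 9P gives P* = 145, x* = 385.
With the rebate, buyers effectively pay Pb = Ps − 75, where Ps is the price sellers receive.
Demand in terms of Ps becomes xd = 892.5 − 3.5(Ps − 75) = 1155 - 3.5Ps. Setting this equal to supply: 1155 - 3.5Ps = -920 + 9Ps, so Ps = 166.
Buyers pay Pb = 166 − 75 = 91; x' = -920 + 9·166 = 574.
Government outlay = subsidy × quantity = 75 × 574 = 43050.

Government cost = £43050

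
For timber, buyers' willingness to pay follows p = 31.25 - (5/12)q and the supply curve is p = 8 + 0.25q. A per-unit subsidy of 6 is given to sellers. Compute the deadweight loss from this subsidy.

Pre-subsidy: 31.25 - (5/12)q = 8 + 0.25q gives q* = 34.875 and p* = 16.71875.
With the subsidy, sellers receive ps = pb + 6 for each unit, where pb is the price buyers pay.
On the curves, pb = 31.25 - (5/12)q and ps = 8 + 0.25q; the wedge ps − pb = 6 gives 8 + 0.25q − (31.25 - (5/12)q) = 6, so q' = 43.875.
Then pb = 31.25 − (5/12)·43.875 = 12.96875 and ps = 8 + 0.25·43.875 = 18.96875.
The subsidy expands output by 43.875 − 34.875 = 9 past the efficient level; on those units the gap between marginal cost and willingness to pay runs from 0 up to 6.
DWL = ½ × 6 × 9 = 27.

Deadweight loss = 27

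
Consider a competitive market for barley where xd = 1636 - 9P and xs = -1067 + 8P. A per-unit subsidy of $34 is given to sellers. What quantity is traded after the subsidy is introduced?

x' = 349

Pre-subsidy: 1636 - 9P = -1067 + 8P gives P* = 159, x* = 205.
With the subsidy, sellers receive Ps = Pb + 34 for each unit, where Pb is the price buyers pay.
Supply in terms of Pb becomes xs = -1067 + 8(Pb + 34) = -795 + 8Pb. Setting this equal to demand: 1636 - 9Pb = -795 + 8Pb, so Pb = 143.
Sellers receive Ps = 143 + 34 = 177; x' = 1636 − 9·143 = 349.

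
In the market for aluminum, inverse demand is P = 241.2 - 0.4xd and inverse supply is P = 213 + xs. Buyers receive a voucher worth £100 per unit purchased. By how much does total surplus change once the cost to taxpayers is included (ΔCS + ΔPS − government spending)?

Pre-subsidy: 241.2 - 0.4x = 213 + x gives x* = 141/7 and P* = 1632/7.
With the rebate, buyers effectively pay Pb = Ps − 100, where Ps is the price sellers receive.
On the curves, Pb = 241.2 - 0.4x and Ps = 213 + x; the wedge Ps − Pb = 100 gives 213 + x − (241.2 - 0.4x) = 100, so x' = 641/7.
Then Pb = 241.2 − 0.4·(641/7) = 1432/7 and Ps = 213 + 1·(641/7) = 2132/7.
ΔCS = ½(141/7 + 641/7)(1632/7 − 1432/7) = 78200/49; ΔPS = ½(141/7 + 641/7)(2132/7 − 1632/7) = 195500/49.
Government spending = 100 × 641/7 = 64100/7.
Net change = 78200/49 + 195500/49 − 64100/7 = -25000/7. The loss equals the DWL triangle ½·100·500/7.

Net change in total surplus = -25000/7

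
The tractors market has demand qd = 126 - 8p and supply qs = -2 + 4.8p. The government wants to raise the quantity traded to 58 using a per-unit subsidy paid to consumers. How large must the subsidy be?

At q = 58, invert demand for the buyer price: pb = (126 − 58)/8 = 8.5; invert supply for the seller price: ps = (58 − (-2))/4.8 = 12.5.
The subsidy must fill the gap: s = ps − pb = 12.5 − 8.5 = 4.

Required subsidy s = 4 per unit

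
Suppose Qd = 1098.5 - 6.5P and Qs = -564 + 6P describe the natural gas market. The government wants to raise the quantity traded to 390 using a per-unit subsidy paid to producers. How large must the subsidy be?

Required subsidy s = 50 per unit

At Q = 390, invert demand for the buyer price: Pb = (1098.5 − 390)/6.5 = 109; invert supply for the seller price: Ps = (390 − (-564))/6 = 159.
The subsidy must fill the gap: s = Ps − Pb = 159 − 109 = 50.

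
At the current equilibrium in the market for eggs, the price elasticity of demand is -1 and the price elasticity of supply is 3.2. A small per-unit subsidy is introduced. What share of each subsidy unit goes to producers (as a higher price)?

For a small subsidy around the equilibrium, the benefit split depends on the relative slopes, which at a point are proportional to the elasticities.
Buyer share = εs/(εs + |εd|) = 3.2/(3.2 + 1) = 16/21; seller share = |εd|/(εs + |εd|) = 5/21.
So producers capture 5/21 of the subsidy.

Producer share = 5/21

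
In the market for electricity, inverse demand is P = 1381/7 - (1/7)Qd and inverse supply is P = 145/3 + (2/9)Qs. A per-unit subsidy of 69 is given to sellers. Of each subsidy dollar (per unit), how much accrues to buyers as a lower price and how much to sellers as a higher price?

Pre-subsidy: 1381/7 - (1/7)Q = 145/3 + (2/9)Q gives Q* = 408 and P* = 139.
With the subsidy, sellers receive Ps = Pb + 69 for each unit, where Pb is the price buyers pay.
On the curves, Pb = 1381/7 - (1/7)Q and Ps = 145/3 + (2/9)Q; the wedge Ps − Pb = 69 gives 145/3 + (2/9)Q − (1381/7 - (1/7)Q) = 69, so Q' = 597.
Then Pb = 1381/7 − (1/7)·597 = 112 and Ps = 145/3 + (2/9)·597 = 181.
Buyers' price falls by P* − Pb = 139 − 112 = 27; sellers' price rises by Ps − P* = 181 − 139 = 42.

Buyers gain 27 per unit; sellers gain 42 per unit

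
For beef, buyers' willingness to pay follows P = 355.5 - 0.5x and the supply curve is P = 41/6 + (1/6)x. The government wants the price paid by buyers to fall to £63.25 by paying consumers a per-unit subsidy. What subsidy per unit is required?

Required subsidy s = £41 per unit

At a buyer price of 63.25, quantity demanded is 711 − 2·63.25 = 584.5.
Sellers supply 584.5 only when they receive Ps = 41/6 + (1/6)·584.5 = 104.25.
s = Ps − Pb = 104.25 − 63.25 = 41.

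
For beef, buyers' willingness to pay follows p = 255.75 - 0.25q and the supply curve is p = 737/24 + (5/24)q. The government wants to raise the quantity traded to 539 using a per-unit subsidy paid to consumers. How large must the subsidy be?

At q = 539, from the demand curve buyers pay pb = 255.75 − 0.25·539 = 121; from the supply curve sellers need ps = 737/24 + (5/24)·539 = 143.
The subsidy must fill the gap: s = ps − pb = 143 − 121 = 22.

Required subsidy s = 22 per unit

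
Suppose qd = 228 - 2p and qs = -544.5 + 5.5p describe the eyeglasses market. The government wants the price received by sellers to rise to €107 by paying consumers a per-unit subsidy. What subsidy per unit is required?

Required subsidy s = €15 per unit

At a seller price of 107, quantity supplied is -544.5 + 5.5·107 = 44.
Buyers absorb 44 only when they pay pb with 228 − 2·pb = 44, i.e. pb = 92.
s = ps − pb = 107 − 92 = 15.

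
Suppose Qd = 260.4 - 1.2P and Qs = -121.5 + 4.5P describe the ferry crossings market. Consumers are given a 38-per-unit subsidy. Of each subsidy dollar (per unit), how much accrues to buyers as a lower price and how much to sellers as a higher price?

Pre-subsidy: 260.4 - 1.2P = -121.5 + 4.5P gives P* = 67, Q* = 180.
With the rebate, buyers effectively pay Pb = Ps − 38, where Ps is the price sellers receive.
Demand in terms of Ps becomes Qd = 260.4 − 1.2(Ps − 38) = 306 - 1.2Ps. Setting this equal to supply: 306 - 1.2Ps = -121.5 + 4.5Ps, so Ps = 75.
Buyers pay Pb = 75 − 38 = 37; Q' = -121.5 + 4.5·75 = 216.
Buyers' price falls by P* − Pb = 67 − 37 = 30; sellers' price rises by Ps − P* = 75 − 67 = 8.

Buyers gain 30 per unit; sellers gain 8 per unit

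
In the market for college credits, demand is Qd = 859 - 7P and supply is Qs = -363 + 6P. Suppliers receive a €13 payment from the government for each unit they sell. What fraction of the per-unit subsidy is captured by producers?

Producer share = 7/13

Pre-subsidy: 859 - 7P = -363 + 6P gives P* = 94, Q* = 201.
With the subsidy, sellers receive Ps = Pb + 13 for each unit, where Pb is the price buyers pay.
Supply in terms of Pb becomes Qs = -363 + 6(Pb + 13) = -285 + 6Pb. Setting this equal to demand: 859 - 7Pb = -285 + 6Pb, so Pb = 88.
Sellers receive Ps = 88 + 13 = 101; Q' = 859 − 7·88 = 243.
Buyers' price falls by P* − Pb = 94 − 88 = 6; sellers' price rises by Ps − P* = 101 − 94 = 7.
So producers capture 7/13 = 7/13 of each unit of subsidy.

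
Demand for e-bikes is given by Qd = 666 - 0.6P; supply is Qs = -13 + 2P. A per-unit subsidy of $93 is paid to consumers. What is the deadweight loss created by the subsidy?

Pre-subsidy: 666 - 0.6P = -13 + 2P gives P* = 3395/13, Q* = 6621/13.
With the rebate, buyers effectively pay Pb = Ps − 93, where Ps is the price sellers receive.
Demand in terms of Ps becomes Qd = 666 − 0.6(Ps − 93) = 721.8 - 0.6Ps. Setting this equal to supply: 721.8 - 0.6Ps = -13 + 2Ps, so Ps = 3674/13.
Buyers pay Pb = 3674/13 − 93 = 2465/13; Q' = -13 + 2·(3674/13) = 7179/13.
The subsidy expands output by 7179/13 − 6621/13 = 558/13 past the efficient level; on those units the gap between marginal cost and willingness to pay runs from 0 up to 93.
DWL = ½ × 93 × 558/13 = 25947/13.

Deadweight loss = 25947/13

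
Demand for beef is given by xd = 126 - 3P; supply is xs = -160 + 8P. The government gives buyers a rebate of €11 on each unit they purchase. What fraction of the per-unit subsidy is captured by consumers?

Pre-subsidy: 126 - 3P = -160 + 8P gives P* = 26, x* = 48.
With the rebate, buyers effectively pay Pb = Ps − 11, where Ps is the price sellers receive.
Demand in terms of Ps becomes xd = 126 − 3(Ps − 11) = 159 - 3Ps. Setting this equal to supply: 159 - 3Ps = -160 + 8Ps, so Ps = 29.
Buyers pay Pb = 29 − 11 = 18; x' = -160 + 8·29 = 72.
Buyers' price falls by P* − Pb = 26 − 18 = 8; sellers' price rises by Ps − P* = 29 − 26 = 3.
So consumers capture 8/11 = 8/11 of each unit of subsidy.

Consumer share = 8/11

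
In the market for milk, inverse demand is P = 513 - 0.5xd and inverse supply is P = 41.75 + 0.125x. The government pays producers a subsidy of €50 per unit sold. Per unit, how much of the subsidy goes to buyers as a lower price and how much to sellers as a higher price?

Buyers gain €40 per unit; sellers gain €10 per unit

Pre-subsidy: 513 - 0.5x = 41.75 + 0.125x gives x* = 754 and P* = 136.
With the subsidy, sellers receive Ps = Pb + 50 for each unit, where Pb is the price buyers pay.
On the curves, Pb = 513 - 0.5x and Ps = 41.75 + 0.125x; the wedge Ps − Pb = 50 gives 41.75 + 0.125x − (513 - 0.5x) = 50, so x' = 834.
Then Pb = 513 − 0.5·834 = 96 and Ps = 41.75 + 0.125·834 = 146.
Buyers' price falls by P* − Pb = 136 − 96 = 40; sellers' price rises by Ps − P* = 146 − 136 = 10.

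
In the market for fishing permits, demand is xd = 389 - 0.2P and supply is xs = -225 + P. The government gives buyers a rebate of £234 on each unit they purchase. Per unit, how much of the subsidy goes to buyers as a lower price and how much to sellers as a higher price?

Pre-subsidy: 389 - 0.2P = -225 + P gives P* = 1535/3, x* = 860/3.
With the rebate, buyers effectively pay Pb = Ps − 234, where Ps is the price sellers receive.
Demand in terms of Ps becomes xd = 389 − 0.2(Ps − 234) = 435.8 - 0.2Ps. Setting this equal to supply: 435.8 - 0.2Ps = -225 + Ps, so Ps = 1652/3.
Buyers pay Pb = 1652/3 − 234 = 950/3; x' = -225 + 1·(1652/3) = 977/3.
Buyers' price falls by P* − Pb = 1535/3 − 950/3 = 195; sellers' price rises by Ps − P* = 1652/3 − 1535/3 = 39.

Buyers gain £195 per unit; sellers gain £39 per unit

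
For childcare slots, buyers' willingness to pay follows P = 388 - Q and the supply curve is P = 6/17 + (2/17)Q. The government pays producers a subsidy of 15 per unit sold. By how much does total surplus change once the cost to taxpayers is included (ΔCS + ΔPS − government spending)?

Pre-subsidy: 388 - Q = 6/17 + (2/17)Q gives Q* = 6590/19 and P* = 782/19.
With the subsidy, sellers receive Ps = Pb + 15 for each unit, where Pb is the price buyers pay.
On the curves, Pb = 388 - Q and Ps = 6/17 + (2/17)Q; the wedge Ps − Pb = 15 gives 6/17 + (2/17)Q − (388 - Q) = 15, so Q' = 6845/19.
Then Pb = 388 − 1·(6845/19) = 527/19 and Ps = 6/17 + (2/17)·(6845/19) = 812/19.
ΔCS = ½(6590/19 + 6845/19)(782/19 − 527/19) = 3425925/722; ΔPS = ½(6590/19 + 6845/19)(812/19 − 782/19) = 201525/361.
Government spending = 15 × 6845/19 = 102675/19.
Net change = 3425925/722 + 201525/361 − 102675/19 = -3825/38. The loss equals the DWL triangle ½·15·255/19.

Net change in total surplus = -3825/38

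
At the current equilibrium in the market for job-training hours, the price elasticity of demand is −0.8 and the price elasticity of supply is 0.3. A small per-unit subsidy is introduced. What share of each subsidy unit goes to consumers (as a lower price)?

For a small subsidy around the equilibrium, the benefit split depends on the relative slopes, which at a point are proportional to the elasticities.
Buyer share = εs/(εs + |εd|) = 0.3/(0.3 + 0.8) = 3/11; seller share = |εd|/(εs + |εd|) = 8/11.

Consumer share = 3/11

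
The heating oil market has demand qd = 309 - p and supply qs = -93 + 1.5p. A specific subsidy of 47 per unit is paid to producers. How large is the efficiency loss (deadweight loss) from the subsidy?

Pre-subsidy: 309 - p = -93 + 1.5p gives p* = 160.8, q* = 148.2.
With the subsidy, sellers receive ps = pb + 47 for each unit, where pb is the price buyers pay.
Supply in terms of pb becomes qs = -93 + 1.5(pb + 47) = -22.5 + 1.5pb. Setting this equal to demand: 309 - pb = -22.5 + 1.5pb, so pb = 132.6.
Sellers receive ps = 132.6 + 47 = 179.6; q' = 309 − 1·132.6 = 176.4.
The subsidy expands output by 176.4 − 148.2 = 28.2 past the efficient level; on those units the gap between marginal cost and willingness to pay runs from 0 up to 47.
DWL = ½ × 47 × 28.2 = 662.7.

Deadweight loss = 662.7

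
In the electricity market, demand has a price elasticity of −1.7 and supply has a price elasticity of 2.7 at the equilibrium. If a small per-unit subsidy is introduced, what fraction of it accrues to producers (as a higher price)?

For a small subsidy around the equilibrium, the benefit split depends on the relative slopes, which at a point are proportional to the elasticities.
Buyer share = εs/(εs + |εd|) = 2.7/(2.7 + 1.7) = 27/44; seller share = |εd|/(εs + |εd|) = 17/44.
So producers capture 17/44 of the subsidy.

Producer share = 17/44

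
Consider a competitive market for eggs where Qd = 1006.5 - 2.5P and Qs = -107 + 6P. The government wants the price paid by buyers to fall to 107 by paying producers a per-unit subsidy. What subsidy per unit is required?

At a buyer price of 107, quantity demanded is 1006.5 − 2.5·107 = 739.
Sellers supply 739 only when they receive Ps with -107 + 6·Ps = 739, i.e. Ps = 141.
s = Ps − Pb = 141 − 107 = 34.

Required subsidy s = 34 per unit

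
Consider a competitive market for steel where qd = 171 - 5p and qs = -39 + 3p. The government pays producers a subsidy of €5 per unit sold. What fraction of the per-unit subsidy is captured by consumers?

Consumer share = 0.375

Pre-subsidy: 171 - 5p = -39 + 3p gives p* = 26.25, q* = 39.75.
With the subsidy, sellers receive ps = pb + 5 for each unit, where pb is the price buyers pay.
Supply in terms of pb becomes qs = -39 + 3(pb + 5) = -24 + 3pb. Setting this equal to demand: 171 - 5pb = -24 + 3pb, so pb = 24.375.
Sellers receive ps = 24.375 + 5 = 29.375; q' = 171 − 5·24.375 = 49.125.
Buyers' price falls by p* − pb = 26.25 − 24.375 = 1.875; sellers' price rises by ps − p* = 29.375 − 26.25 = 3.125.
So consumers capture 1.875/5 = 0.375 of each unit of subsidy.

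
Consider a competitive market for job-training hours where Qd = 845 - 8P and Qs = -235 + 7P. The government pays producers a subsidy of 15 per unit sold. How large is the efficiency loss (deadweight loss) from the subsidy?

Deadweight loss = 420

Pre-subsidy: 845 - 8P = -235 + 7P gives P* = 72, Q* = 269.
With the subsidy, sellers receive Ps = Pb + 15 for each unit, where Pb is the price buyers pay.
Supply in terms of Pb becomes Qs = -235 + 7(Pb + 15) = -130 + 7Pb. Setting this equal to demand: 845 - 8Pb = -130 + 7Pb, so Pb = 65.
Sellers receive Ps = 65 + 15 = 80; Q' = 845 − 8·65 = 325.
The subsidy expands output by 325 − 269 = 56 past the efficient level; on those units the gap between marginal cost and willingness to pay runs from 0 up to 15.
DWL = ½ × 15 × 56 = 420.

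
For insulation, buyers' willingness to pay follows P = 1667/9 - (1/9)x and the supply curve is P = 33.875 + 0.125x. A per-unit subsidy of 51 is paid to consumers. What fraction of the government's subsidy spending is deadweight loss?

Pre-subsidy: 1667/9 - (1/9)x = 33.875 + 0.125x gives x* = 641 and P* = 114.
With the rebate, buyers effectively pay Pb = Ps − 51, where Ps is the price sellers receive.
On the curves, Pb = 1667/9 - (1/9)x and Ps = 33.875 + 0.125x; the wedge Ps − Pb = 51 gives 33.875 + 0.125x − (1667/9 - (1/9)x) = 51, so x' = 857.
Then Pb = 1667/9 − (1/9)·857 = 90 and Ps = 33.875 + 0.125·857 = 141.
ΔCS = ½(641 + 857)(114 − 90) = 17976; ΔPS = ½(641 + 857)(141 − 114) = 20223.
Government spending = 51 × 857 = 43707.
DWL = ½ × 51 × (857 − 641) = 5508; fraction = 5508 / 43707 = 108/857.

DWL / government spending = 108/857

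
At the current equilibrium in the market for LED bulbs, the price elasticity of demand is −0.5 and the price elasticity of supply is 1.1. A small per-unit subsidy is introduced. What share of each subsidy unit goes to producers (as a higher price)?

Producer share = 0.3125

For a small subsidy around the equilibrium, the benefit split depends on the relative slopes, which at a point are proportional to the elasticities.
Buyer share = εs/(εs + |εd|) = 1.1/(1.1 + 0.5) = 0.6875; seller share = |εd|/(εs + |εd|) = 0.3125.
So producers capture 0.3125 of the subsidy.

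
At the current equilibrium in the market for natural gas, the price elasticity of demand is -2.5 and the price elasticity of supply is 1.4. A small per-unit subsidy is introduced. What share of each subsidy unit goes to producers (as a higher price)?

For a small subsidy around the equilibrium, the benefit split depends on the relative slopes, which at a point are proportional to the elasticities.
Buyer share = εs/(εs + |εd|) = 1.4/(1.4 + 2.5) = 14/39; seller share = |εd|/(εs + |εd|) = 25/39.
So producers capture 25/39 of the subsidy.

Producer share = 25/39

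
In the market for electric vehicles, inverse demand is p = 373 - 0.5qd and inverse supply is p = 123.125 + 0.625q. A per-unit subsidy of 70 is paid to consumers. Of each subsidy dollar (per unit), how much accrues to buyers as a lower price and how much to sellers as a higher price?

Buyers gain 280/9 per unit; sellers gain 350/9 per unit

Pre-subsidy: 373 - 0.5q = 123.125 + 0.625q gives q* = 1999/9 and p* = 4715/18.
With the rebate, buyers effectively pay pb = ps − 70, where ps is the price sellers receive.
On the curves, pb = 373 - 0.5q and ps = 123.125 + 0.625q; the wedge ps − pb = 70 gives 123.125 + 0.625q − (373 - 0.5q) = 70, so q' = 853/3.
Then pb = 373 − 0.5·(853/3) = 1385/6 and ps = 123.125 + 0.625·(853/3) = 1805/6.
Buyers' price falls by p* − pb = 4715/18 − 1385/6 = 280/9; sellers' price rises by ps − p* = 1805/6 − 4715/18 = 350/9.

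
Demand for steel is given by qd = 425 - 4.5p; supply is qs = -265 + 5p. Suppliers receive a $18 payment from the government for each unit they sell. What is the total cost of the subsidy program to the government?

Government cost = 48150/19

Pre-subsidy: 425 - 4.5p = -265 + 5p gives p* = 1380/19, q* = 1865/19.
With the subsidy, sellers receive ps = pb + 18 for each unit, where pb is the price buyers pay.
Supply in terms of pb becomes qs = -265 + 5(pb + 18) = -175 + 5pb. Setting this equal to demand: 425 - 4.5pb = -175 + 5pb, so pb = 1200/19.
Sellers receive ps = 1200/19 + 18 = 1542/19; q' = 425 − 4.5·(1200/19) = 2675/19.
Government outlay = subsidy × quantity = 18 × 2675/19 = 48150/19.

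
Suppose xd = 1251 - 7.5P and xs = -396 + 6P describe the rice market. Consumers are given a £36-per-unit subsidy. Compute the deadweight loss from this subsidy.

Deadweight loss = £2160

Pre-subsidy: 1251 - 7.5P = -396 + 6P gives P* = 122, x* = 336.
With the rebate, buyers effectively pay Pb = Ps − 36, where Ps is the price sellers receive.
Demand in terms of Ps becomes xd = 1251 − 7.5(Ps − 36) = 1521 - 7.5Ps. Setting this equal to supply: 1521 - 7.5Ps = -396 + 6Ps, so Ps = 142.
Buyers pay Pb = 142 − 36 = 106; x' = -396 + 6·142 = 456.
The subsidy expands output by 456 − 336 = 120 past the efficient level; on those units the gap between marginal cost and willingness to pay runs from 0 up to 36.
DWL = ½ × 36 × 120 = 2160.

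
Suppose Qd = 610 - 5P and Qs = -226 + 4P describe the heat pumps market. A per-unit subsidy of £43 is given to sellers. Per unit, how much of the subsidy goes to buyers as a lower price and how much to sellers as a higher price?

Pre-subsidy: 610 - 5P = -226 + 4P gives P* = 836/9, Q* = 1310/9.
With the subsidy, sellers receive Ps = Pb + 43 for each unit, where Pb is the price buyers pay.
Supply in terms of Pb becomes Qs = -226 + 4(Pb + 43) = -54 + 4Pb. Setting this equal to demand: 610 - 5Pb = -54 + 4Pb, so Pb = 664/9.
Sellers receive Ps = 664/9 + 43 = 1051/9; Q' = 610 − 5·(664/9) = 2170/9.
Buyers' price falls by P* − Pb = 836/9 − 664/9 = 172/9; sellers' price rises by Ps − P* = 1051/9 − 836/9 = 215/9.

Buyers gain 172/9 per unit; sellers gain 215/9 per unit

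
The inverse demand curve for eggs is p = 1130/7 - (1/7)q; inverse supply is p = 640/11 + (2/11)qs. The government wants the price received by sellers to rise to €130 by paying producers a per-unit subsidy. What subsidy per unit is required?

At a seller price of 130, quantity supplied is -320 + 5.5·130 = 395.
Buyers absorb 395 only when they pay pb = 1130/7 − (1/7)·395 = 105.
s = ps − pb = 130 − 105 = 25.

Required subsidy s = €25 per unit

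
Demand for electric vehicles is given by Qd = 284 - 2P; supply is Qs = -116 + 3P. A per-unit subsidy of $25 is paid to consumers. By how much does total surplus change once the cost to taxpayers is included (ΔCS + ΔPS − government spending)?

Net change in total surplus = -$375

Pre-subsidy: 284 - 2P = -116 + 3P gives P* = 80, Q* = 124.
With the rebate, buyers effectively pay Pb = Ps − 25, where Ps is the price sellers receive.
Demand in terms of Ps becomes Qd = 284 − 2(Ps − 25) = 334 - 2Ps. Setting this equal to supply: 334 - 2Ps = -116 + 3Ps, so Ps = 90.
Buyers pay Pb = 90 − 25 = 65; Q' = -116 + 3·90 = 154.
ΔCS = ½(124 + 154)(80 − 65) = 2085; ΔPS = ½(124 + 154)(90 − 80) = 1390.
Government spending = 25 × 154 = 3850.
Net change = 2085 + 1390 − 3850 = -375. The loss equals the DWL triangle ½·25·30.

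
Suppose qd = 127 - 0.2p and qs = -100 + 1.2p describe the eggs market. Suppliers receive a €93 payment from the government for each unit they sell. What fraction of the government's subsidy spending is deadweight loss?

Pre-subsidy: 127 - 0.2p = -100 + 1.2p gives p* = 1135/7, q* = 662/7.
With the subsidy, sellers receive ps = pb + 93 for each unit, where pb is the price buyers pay.
Supply in terms of pb becomes qs = -100 + 1.2(pb + 93) = 11.6 + 1.2pb. Setting this equal to demand: 127 - 0.2pb = 11.6 + 1.2pb, so pb = 577/7.
Sellers receive ps = 577/7 + 93 = 1228/7; q' = 127 − 0.2·(577/7) = 3868/35.
ΔCS = ½(662/7 + 3868/35)(1135/7 − 577/7) = 2002662/245; ΔPS = ½(662/7 + 3868/35)(1228/7 − 1135/7) = 333777/245.
Government spending = 93 × 3868/35 = 359724/35.
DWL = ½ × 93 × (3868/35 − 662/7) = 25947/35; fraction = (25947/35) / (359724/35) = 279/3868.

DWL / government spending = 279/3868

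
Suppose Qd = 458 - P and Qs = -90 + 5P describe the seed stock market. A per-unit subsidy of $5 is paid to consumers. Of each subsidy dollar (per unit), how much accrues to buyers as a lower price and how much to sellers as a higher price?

Pre-subsidy: 458 - P = -90 + 5P gives P* = 274/3, Q* = 1100/3.
With the rebate, buyers effectively pay Pb = Ps − 5, where Ps is the price sellers receive.
Demand in terms of Ps becomes Qd = 458 − 1(Ps − 5) = 463 - Ps. Setting this equal to supply: 463 - Ps = -90 + 5Ps, so Ps = 553/6.
Buyers pay Pb = 553/6 − 5 = 523/6; Q' = -90 + 5·(553/6) = 2225/6.
Buyers' price falls by P* − Pb = 274/3 − 523/6 = 25/6; sellers' price rises by Ps − P* = 553/6 − 274/3 = 5/6.

Buyers gain 25/6 per unit; sellers gain 5/6 per unit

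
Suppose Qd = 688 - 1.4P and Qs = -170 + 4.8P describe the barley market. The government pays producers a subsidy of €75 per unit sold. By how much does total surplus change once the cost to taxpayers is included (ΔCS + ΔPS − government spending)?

Net change in total surplus = -94500/31

Pre-subsidy: 688 - 1.4P = -170 + 4.8P gives P* = 4290/31, Q* = 15322/31.
With the subsidy, sellers receive Ps = Pb + 75 for each unit, where Pb is the price buyers pay.
Supply in terms of Pb becomes Qs = -170 + 4.8(Pb + 75) = 190 + 4.8Pb. Setting this equal to demand: 688 - 1.4Pb = 190 + 4.8Pb, so Pb = 2490/31.
Sellers receive Ps = 2490/31 + 75 = 4815/31; Q' = 688 − 1.4·(2490/31) = 17842/31.
ΔCS = ½(15322/31 + 17842/31)(4290/31 − 2490/31) = 29847600/961; ΔPS = ½(15322/31 + 17842/31)(4815/31 − 4290/31) = 8705550/961.
Government spending = 75 × 17842/31 = 1338150/31.
Net change = 29847600/961 + 8705550/961 − 1338150/31 = -94500/31. The loss equals the DWL triangle ½·75·2520/31.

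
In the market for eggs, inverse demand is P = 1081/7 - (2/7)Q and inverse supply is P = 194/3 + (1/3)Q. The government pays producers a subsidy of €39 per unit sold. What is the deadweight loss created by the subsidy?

Pre-subsidy: 1081/7 - (2/7)Q = 194/3 + (1/3)Q gives Q* = 145 and P* = 113.
With the subsidy, sellers receive Ps = Pb + 39 for each unit, where Pb is the price buyers pay.
On the curves, Pb = 1081/7 - (2/7)Q and Ps = 194/3 + (1/3)Q; the wedge Ps − Pb = 39 gives 194/3 + (1/3)Q − (1081/7 - (2/7)Q) = 39, so Q' = 208.
Then Pb = 1081/7 − (2/7)·208 = 95 and Ps = 194/3 + (1/3)·208 = 134.
The subsidy expands output by 208 − 145 = 63 past the efficient level; on those units the gap between marginal cost and willingness to pay runs from 0 up to 39.
DWL = ½ × 39 × 63 = 1228.5.

Deadweight loss = €1228.5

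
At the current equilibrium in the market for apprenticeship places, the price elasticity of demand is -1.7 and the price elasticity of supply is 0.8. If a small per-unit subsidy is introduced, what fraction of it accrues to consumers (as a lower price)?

For a small subsidy around the equilibrium, the benefit split depends on the relative slopes, which at a point are proportional to the elasticities.
Buyer share = εs/(εs + |εd|) = 0.8/(0.8 + 1.7) = 0.32; seller share = |εd|/(εs + |εd|) = 0.68.

Consumer share = 0.32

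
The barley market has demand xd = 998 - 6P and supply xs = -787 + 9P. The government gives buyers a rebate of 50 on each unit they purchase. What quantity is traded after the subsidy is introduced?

x' = 464

Pre-subsidy: 998 - 6P = -787 + 9P gives P* = 119, x* = 284.
With the rebate, buyers effectively pay Pb = Ps − 50, where Ps is the price sellers receive.
Demand in terms of Ps becomes xd = 998 − 6(Ps − 50) = 1298 - 6Ps. Setting this equal to supply: 1298 - 6Ps = -787 + 9Ps, so Ps = 139.
Buyers pay Pb = 139 − 50 = 89; x' = -787 + 9·139 = 464.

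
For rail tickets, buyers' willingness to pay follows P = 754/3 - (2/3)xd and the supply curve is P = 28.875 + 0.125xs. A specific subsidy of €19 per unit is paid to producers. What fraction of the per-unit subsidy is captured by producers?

Pre-subsidy: 754/3 - (2/3)x = 28.875 + 0.125x gives x* = 281 and P* = 64.
With the subsidy, sellers receive Ps = Pb + 19 for each unit, where Pb is the price buyers pay.
On the curves, Pb = 754/3 - (2/3)x and Ps = 28.875 + 0.125x; the wedge Ps − Pb = 19 gives 28.875 + 0.125x − (754/3 - (2/3)x) = 19, so x' = 305.
Then Pb = 754/3 − (2/3)·305 = 48 and Ps = 28.875 + 0.125·305 = 67.
Buyers' price falls by P* − Pb = 64 − 48 = 16; sellers' price rises by Ps − P* = 67 − 64 = 3.
So producers capture 3/19 = 3/19 of each unit of subsidy.

Producer share = 3/19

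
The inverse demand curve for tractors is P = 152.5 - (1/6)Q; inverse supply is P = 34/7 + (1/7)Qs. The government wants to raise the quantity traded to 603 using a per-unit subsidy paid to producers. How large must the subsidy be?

At Q = 603, from the demand curve buyers pay Pb = 152.5 − (1/6)·603 = 52; from the supply curve sellers need Ps = 34/7 + (1/7)·603 = 91.
The subsidy must fill the gap: s = Ps − Pb = 91 − 52 = 39.

Required subsidy s = 39 per unit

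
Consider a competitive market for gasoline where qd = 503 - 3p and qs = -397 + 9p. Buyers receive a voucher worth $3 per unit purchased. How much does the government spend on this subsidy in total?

Pre-subsidy: 503 - 3p = -397 + 9p gives p* = 75, q* = 278.
With the rebate, buyers effectively pay pb = ps − 3, where ps is the price sellers receive.
Demand in terms of ps becomes qd = 503 − 3(ps − 3) = 512 - 3ps. Setting this equal to supply: 512 - 3ps = -397 + 9ps, so ps = 75.75.
Buyers pay pb = 75.75 − 3 = 72.75; q' = -397 + 9·75.75 = 284.75.
Government outlay = subsidy × quantity = 3 × 284.75 = 854.25.

Government cost = $854.25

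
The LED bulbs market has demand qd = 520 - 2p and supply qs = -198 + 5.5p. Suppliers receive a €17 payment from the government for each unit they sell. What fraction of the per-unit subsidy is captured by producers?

Pre-subsidy: 520 - 2p = -198 + 5.5p gives p* = 1436/15, q* = 4928/15.
With the subsidy, sellers receive ps = pb + 17 for each unit, where pb is the price buyers pay.
Supply in terms of pb becomes qs = -198 + 5.5(pb + 17) = -104.5 + 5.5pb. Setting this equal to demand: 520 - 2pb = -104.5 + 5.5pb, so pb = 1249/15.
Sellers receive ps = 1249/15 + 17 = 1504/15; q' = 520 − 2·(1249/15) = 5302/15.
Buyers' price falls by p* − pb = 1436/15 − 1249/15 = 187/15; sellers' price rises by ps − p* = 1504/15 − 1436/15 = 68/15.
So producers capture (68/15)/17 = 4/15 of each unit of subsidy.

Producer share = 4/15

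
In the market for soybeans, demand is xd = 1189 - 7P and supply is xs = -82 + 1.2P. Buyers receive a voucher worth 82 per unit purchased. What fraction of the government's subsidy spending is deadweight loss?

DWL / government spending = 21/94

Pre-subsidy: 1189 - 7P = -82 + 1.2P gives P* = 155, x* = 104.
With the rebate, buyers effectively pay Pb = Ps − 82, where Ps is the price sellers receive.
Demand in terms of Ps becomes xd = 1189 − 7(Ps − 82) = 1763 - 7Ps. Setting this equal to supply: 1763 - 7Ps = -82 + 1.2Ps, so Ps = 225.
Buyers pay Pb = 225 − 82 = 143; x' = -82 + 1.2·225 = 188.
ΔCS = ½(104 + 188)(155 − 143) = 1752; ΔPS = ½(104 + 188)(225 − 155) = 10220.
Government spending = 82 × 188 = 15416.
DWL = ½ × 82 × (188 − 104) = 3444; fraction = 3444 / 15416 = 21/94.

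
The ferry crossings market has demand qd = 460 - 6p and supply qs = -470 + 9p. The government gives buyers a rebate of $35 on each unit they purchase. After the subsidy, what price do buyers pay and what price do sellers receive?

Buyers pay $41; sellers receive $76

Pre-subsidy: 460 - 6p = -470 + 9p gives p* = 62, q* = 88.
With the rebate, buyers effectively pay pb = ps − 35, where ps is the price sellers receive.
Demand in terms of ps becomes qd = 460 − 6(ps − 35) = 670 - 6ps. Setting this equal to supply: 670 - 6ps = -470 + 9ps, so ps = 76.
Buyers pay pb = 76 − 35 = 41; q' = -470 + 9·76 = 214.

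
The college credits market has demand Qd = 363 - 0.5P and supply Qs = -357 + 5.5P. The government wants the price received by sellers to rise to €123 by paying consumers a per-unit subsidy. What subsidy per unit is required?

At a seller price of 123, quantity supplied is -357 + 5.5·123 = 319.5.
Buyers absorb 319.5 only when they pay Pb with 363 − 0.5·Pb = 319.5, i.e. Pb = 87.
s = Ps − Pb = 123 − 87 = 36.

Required subsidy s = €36 per unit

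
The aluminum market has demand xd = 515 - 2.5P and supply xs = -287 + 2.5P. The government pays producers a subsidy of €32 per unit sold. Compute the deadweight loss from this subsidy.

Deadweight loss = €640

Pre-subsidy: 515 - 2.5P = -287 + 2.5P gives P* = 160.4, x* = 114.
With the subsidy, sellers receive Ps = Pb + 32 for each unit, where Pb is the price buyers pay.
Supply in terms of Pb becomes xs = -287 + 2.5(Pb + 32) = -207 + 2.5Pb. Setting this equal to demand: 515 - 2.5Pb = -207 + 2.5Pb, so Pb = 144.4.
Sellers receive Ps = 144.4 + 32 = 176.4; x' = 515 − 2.5·144.4 = 154.
The subsidy expands output by 154 − 114 = 40 past the efficient level; on those units the gap between marginal cost and willingness to pay runs from 0 up to 32.
DWL = ½ × 32 × 40 = 640.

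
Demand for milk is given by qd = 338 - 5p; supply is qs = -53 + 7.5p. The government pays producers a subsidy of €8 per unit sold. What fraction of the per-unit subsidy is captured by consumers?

Consumer share = 0.6

Pre-subsidy: 338 - 5p = -53 + 7.5p gives p* = 31.28, q* = 181.6.
With the subsidy, sellers receive ps = pb + 8 for each unit, where pb is the price buyers pay.
Supply in terms of pb becomes qs = -53 + 7.5(pb + 8) = 7 + 7.5pb. Setting this equal to demand: 338 - 5pb = 7 + 7.5pb, so pb = 26.48.
Sellers receive ps = 26.48 + 8 = 34.48; q' = 338 − 5·26.48 = 205.6.
Buyers' price falls by p* − pb = 31.28 − 26.48 = 4.8; sellers' price rises by ps − p* = 34.48 − 31.28 = 3.2.
So consumers capture 4.8/8 = 0.6 of each unit of subsidy.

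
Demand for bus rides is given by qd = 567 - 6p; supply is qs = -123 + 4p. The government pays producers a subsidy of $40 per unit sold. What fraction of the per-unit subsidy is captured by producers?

Pre-subsidy: 567 - 6p = -123 + 4p gives p* = 69, q* = 153.
With the subsidy, sellers receive ps = pb + 40 for each unit, where pb is the price buyers pay.
Supply in terms of pb becomes qs = -123 + 4(pb + 40) = 37 + 4pb. Setting this equal to demand: 567 - 6pb = 37 + 4pb, so pb = 53.
Sellers receive ps = 53 + 40 = 93; q' = 567 − 6·53 = 249.
Buyers' price falls by p* − pb = 69 − 53 = 16; sellers' price rises by ps − p* = 93 − 69 = 24.
So producers capture 24/40 = 0.6 of each unit of subsidy.

Producer share = 0.6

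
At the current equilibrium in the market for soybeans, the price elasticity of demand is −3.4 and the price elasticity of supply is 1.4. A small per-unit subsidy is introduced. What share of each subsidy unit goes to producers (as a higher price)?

For a small subsidy around the equilibrium, the benefit split depends on the relative slopes, which at a point are proportional to the elasticities.
Buyer share = εs/(εs + |εd|) = 1.4/(1.4 + 3.4) = 7/24; seller share = |εd|/(εs + |εd|) = 17/24.
So producers capture 17/24 of the subsidy.

Producer share = 17/24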